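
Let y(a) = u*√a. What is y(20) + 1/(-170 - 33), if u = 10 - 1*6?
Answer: -1/203 + 8*√5 ≈ 17.884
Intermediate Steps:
u = 4 (u = 10 - 6 = 4)
y(a) = 4*√a
y(20) + 1/(-170 - 33) = 4*√20 + 1/(-170 - 33) = 4*(2*√5) + 1/(-203) = 8*√5 - 1/203 = -1/203 + 8*√5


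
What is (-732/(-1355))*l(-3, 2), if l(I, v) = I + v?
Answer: -732/1355 ≈ -0.54022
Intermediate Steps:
(-732/(-1355))*l(-3, 2) = (-732/(-1355))*(-3 + 2) = -732*(-1/1355)*(-1) = (732/1355)*(-1) = -732/1355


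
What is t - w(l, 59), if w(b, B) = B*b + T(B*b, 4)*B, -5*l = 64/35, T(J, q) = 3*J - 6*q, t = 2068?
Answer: 1281828/175 ≈ 7324.7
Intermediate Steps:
T(J, q) = -6*q + 3*J
l = -64/175 (l = -64/(5*35) = -⅕*64/35 = -64/175 ≈ -0.36571)
w(b, B) = B*b + B*(-24 + 3*B*b) (w(b, B) = B*b + (-6*4 + 3*(B*b))*B = B*b + (-24 + 3*B*b)*B = B*b + B*(-24 + 3*B*b))
t - w(l, 59) = 2068 - 59*(-24 - 64/175 + 3*59*(-64/175)) = 2068 - 59*(-24 - 64/175 - 11328/175) = 2068 - 59*(-15592)/175 = 2068 - 1*(-919928/175) = 2068 + 919928/175 = 1281828/175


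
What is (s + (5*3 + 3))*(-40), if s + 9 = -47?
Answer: 1520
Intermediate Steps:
s = -56 (s = -9 - 47 = -56)
(s + (5*3 + 3))*(-40) = (-56 + (5*3 + 3))*(-40) = (-56 + (15 + 3))*(-40) = (-56 + 18)*(-40) = -38*(-40) = 1520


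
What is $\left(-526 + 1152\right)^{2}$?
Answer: $391876$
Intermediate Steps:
$\left(-526 + 1152\right)^{2} = 626^{2} = 391876$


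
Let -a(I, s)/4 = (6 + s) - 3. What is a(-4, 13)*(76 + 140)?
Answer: -13824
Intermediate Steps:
a(I, s) = -12 - 4*s (a(I, s) = -4*((6 + s) - 3) = -4*(3 + s) = -12 - 4*s)
a(-4, 13)*(76 + 140) = (-12 - 4*13)*(76 + 140) = (-12 - 52)*216 = -64*216 = -13824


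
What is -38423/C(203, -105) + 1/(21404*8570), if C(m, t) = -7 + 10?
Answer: -7048018494437/550296840 ≈ -12808.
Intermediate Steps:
C(m, t) = 3
-38423/C(203, -105) + 1/(21404*8570) = -38423/3 + 1/(21404*8570) = -38423*⅓ + (1/21404)*(1/8570) = -38423/3 + 1/183432280 = -7048018494437/550296840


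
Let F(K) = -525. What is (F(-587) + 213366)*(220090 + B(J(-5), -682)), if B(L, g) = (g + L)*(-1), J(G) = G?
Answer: 46990397457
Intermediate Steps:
B(L, g) = -L - g (B(L, g) = (L + g)*(-1) = -L - g)
(F(-587) + 213366)*(220090 + B(J(-5), -682)) = (-525 + 213366)*(220090 + (-1*(-5) - 1*(-682))) = 212841*(220090 + (5 + 682)) = 212841*(220090 + 687) = 212841*220777 = 46990397457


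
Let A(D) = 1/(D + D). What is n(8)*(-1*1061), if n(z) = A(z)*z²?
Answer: -4244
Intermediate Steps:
A(D) = 1/(2*D)
n(z) = z/2 (n(z) = (1/(2*z))*z² = z/2)
n(8)*(-1*1061) = ((½)*8)*(-1*1061) = 4*(-1061) = -4244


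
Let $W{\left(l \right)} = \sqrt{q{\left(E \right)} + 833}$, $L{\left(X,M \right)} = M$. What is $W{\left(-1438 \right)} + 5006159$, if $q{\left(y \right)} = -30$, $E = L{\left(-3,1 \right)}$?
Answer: $5006159 + \sqrt{803} \approx 5.0062 \cdot 10^{6}$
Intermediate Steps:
$E = 1$
$W{\left(l \right)} = \sqrt{803}$ ($W{\left(l \right)} = \sqrt{-30 + 833} = \sqrt{803}$)
$W{\left(-1438 \right)} + 5006159 = \sqrt{803} + 5006159 = 5006159 + \sqrt{803}$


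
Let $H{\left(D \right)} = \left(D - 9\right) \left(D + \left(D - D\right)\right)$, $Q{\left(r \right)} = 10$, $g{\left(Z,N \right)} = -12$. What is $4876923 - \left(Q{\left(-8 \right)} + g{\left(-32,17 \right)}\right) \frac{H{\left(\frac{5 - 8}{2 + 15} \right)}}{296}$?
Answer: $\frac{52148937756}{10693} \approx 4.8769 \cdot 10^{6}$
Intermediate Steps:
$H{\left(D \right)} = D \left(-9 + D\right)$ ($H{\left(D \right)} = \left(-9 + D\right) \left(D + 0\right) = \left(-9 + D\right) D = D \left(-9 + D\right)$)
$4876923 - \left(Q{\left(-8 \right)} + g{\left(-32,17 \right)}\right) \frac{H{\left(\frac{5 - 8}{2 + 15} \right)}}{296} = 4876923 - \left(10 - 12\right) \frac{\frac{5 - 8}{2 + 15} \left(-9 + \frac{5 - 8}{2 + 15}\right)}{296} = 4876923 - - 2 - \frac{3}{17} \left(-9 - \frac{3}{17}\right) \frac{1}{296} = 4876923 - - 2 \left(-3\right) \frac{1}{17} \left(-9 - \frac{3}{17}\right) \frac{1}{296} = 4876923 - - 2 - \frac{3 \left(-9 - \frac{3}{17}\right)}{17} \cdot \frac{1}{296} = 4876923 - - 2 \left(- \frac{3}{17}\right) \left(- \frac{156}{17}\right) \frac{1}{296} = 4876923 - - 2 \cdot \frac{468}{289} \cdot \frac{1}{296} = 4876923 - \left(-2\right) \frac{117}{21386} = 4876923 - - \frac{117}{10693} = 4876923 + \frac{117}{10693} = \frac{52148937756}{10693}$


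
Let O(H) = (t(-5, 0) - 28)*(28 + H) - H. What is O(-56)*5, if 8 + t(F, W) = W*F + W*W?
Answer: 5320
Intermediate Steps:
t(F, W) = -8 + W² + F*W (t(F, W) = -8 + (W*F + W*W) = -8 + (F*W + W²) = -8 + (W² + F*W) = -8 + W² + F*W)
O(H) = -1008 - 37*H (O(H) = ((-8 + 0² - 5*0) - 28)*(28 + H) - H = ((-8 + 0 + 0) - 28)*(28 + H) - H = (-8 - 28)*(28 + H) - H = -36*(28 + H) - H = (-1008 - 36*H) - H = -1008 - 37*H)
O(-56)*5 = (-1008 - 37*(-56))*5 = (-1008 + 2072)*5 = 1064*5 = 5320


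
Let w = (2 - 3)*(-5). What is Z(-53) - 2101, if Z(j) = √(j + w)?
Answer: -2101 + 4*I*√3 ≈ -2101.0 + 6.9282*I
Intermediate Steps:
w = 5 (w = -1*(-5) = 5)
Z(j) = √(5 + j) (Z(j) = √(j + 5) = √(5 + j))
Z(-53) - 2101 = √(5 - 53) - 2101 = √(-48) - 2101 = 4*I*√3 - 2101 = -2101 + 4*I*√3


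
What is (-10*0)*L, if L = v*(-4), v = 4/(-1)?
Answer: 0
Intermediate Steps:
v = -4 (v = 4*(-1) = -4)
L = 16 (L = -4*(-4) = 16)
(-10*0)*L = -10*0*16 = 0*16 = 0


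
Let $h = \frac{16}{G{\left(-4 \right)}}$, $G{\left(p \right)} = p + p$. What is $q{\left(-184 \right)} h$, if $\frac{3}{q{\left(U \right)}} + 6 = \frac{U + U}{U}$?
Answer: $\frac{3}{2} \approx 1.5$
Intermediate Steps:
$G{\left(p \right)} = 2 p$
$q{\left(U \right)} = - \frac{3}{4}$ ($q{\left(U \right)} = \frac{3}{-6 + \frac{U + U}{U}} = \frac{3}{-6 + \frac{2 U}{U}} = \frac{3}{-6 + 2} = \frac{3}{-4} = 3 \left(- \frac{1}{4}\right) = - \frac{3}{4}$)
$h = -2$ ($h = \frac{16}{2 \left(-4\right)} = \frac{16}{-8} = 16 \left(- \frac{1}{8}\right) = -2$)
$q{\left(-184 \right)} h = \left(- \frac{3}{4}\right) \left(-2\right) = \frac{3}{2}$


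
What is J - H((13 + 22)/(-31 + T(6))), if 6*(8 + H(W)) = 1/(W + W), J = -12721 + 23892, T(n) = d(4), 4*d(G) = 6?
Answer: 9390419/840 ≈ 11179.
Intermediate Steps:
d(G) = 3/2 (d(G) = (1/4)*6 = 3/2)
T(n) = 3/2
J = 11171
H(W) = -8 + 1/(12*W) (H(W) = -8 + 1/(6*(W + W)) = -8 + 1/(6*((2*W))) = -8 + (1/(2*W))/6 = -8 + 1/(12*W))
J - H((13 + 22)/(-31 + T(6))) = 11171 - (-8 + 1/(12*(((13 + 22)/(-31 + 3/2))))) = 11171 - (-8 + 1/(12*((35/(-59/2))))) = 11171 - (-8 + 1/(12*((35*(-2/59))))) = 11171 - (-8 + 1/(12*(-70/59))) = 11171 - (-8 + (1/12)*(-59/70)) = 11171 - (-8 - 59/840) = 11171 - 1*(-6779/840) = 11171 + 6779/840 = 9390419/840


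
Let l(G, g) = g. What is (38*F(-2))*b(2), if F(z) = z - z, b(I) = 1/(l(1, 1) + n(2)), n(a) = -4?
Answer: 0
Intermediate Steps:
b(I) = -⅓ (b(I) = 1/(1 - 4) = 1/(-3) = -⅓)
F(z) = 0
(38*F(-2))*b(2) = (38*0)*(-⅓) = 0*(-⅓) = 0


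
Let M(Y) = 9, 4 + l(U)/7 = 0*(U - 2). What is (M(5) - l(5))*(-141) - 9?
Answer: -5226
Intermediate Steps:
l(U) = -28 (l(U) = -28 + 7*(0*(U - 2)) = -28 + 7*(0*(-2 + U)) = -28 + 7*0 = -28 + 0 = -28)
(M(5) - l(5))*(-141) - 9 = (9 - 1*(-28))*(-141) - 9 = (9 + 28)*(-141) - 9 = 37*(-141) - 9 = -5217 - 9 = -5226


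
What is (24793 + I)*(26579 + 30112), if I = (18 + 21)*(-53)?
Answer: 1288359666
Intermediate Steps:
I = -2067 (I = 39*(-53) = -2067)
(24793 + I)*(26579 + 30112) = (24793 - 2067)*(26579 + 30112) = 22726*56691 = 1288359666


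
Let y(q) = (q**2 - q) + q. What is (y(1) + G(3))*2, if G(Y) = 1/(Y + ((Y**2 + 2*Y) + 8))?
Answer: 27/13 ≈ 2.0769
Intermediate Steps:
y(q) = q**2
G(Y) = 1/(8 + Y**2 + 3*Y) (G(Y) = 1/(Y + (8 + Y**2 + 2*Y)) = 1/(8 + Y**2 + 3*Y))
(y(1) + G(3))*2 = (1**2 + 1/(8 + 3**2 + 3*3))*2 = (1 + 1/(8 + 9 + 9))*2 = (1 + 1/26)*2 = (27/26)*2 = 27/13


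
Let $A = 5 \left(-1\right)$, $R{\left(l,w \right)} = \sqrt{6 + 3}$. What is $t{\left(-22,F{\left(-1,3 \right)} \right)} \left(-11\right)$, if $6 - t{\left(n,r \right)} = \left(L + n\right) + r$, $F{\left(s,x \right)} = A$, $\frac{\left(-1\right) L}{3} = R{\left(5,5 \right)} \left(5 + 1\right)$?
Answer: $-957$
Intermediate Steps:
$R{\left(l,w \right)} = 3$ ($R{\left(l,w \right)} = \sqrt{9} = 3$)
$L = -54$ ($L = - 3 \cdot 3 \left(5 + 1\right) = - 3 \cdot 3 \cdot 6 = \left(-3\right) 18 = -54$)
$A = -5$
$F{\left(s,x \right)} = -5$
$t{\left(n,r \right)} = 60 - n - r$ ($t{\left(n,r \right)} = 6 - \left(\left(-54 + n\right) + r\right) = 6 - \left(-54 + n + r\right) = 60 - n - r$)
$t{\left(-22,F{\left(-1,3 \right)} \right)} \left(-11\right) = \left(60 - -22 - -5\right) \left(-11\right) = \left(60 + 22 + 5\right) \left(-11\right) = 87 \left(-11\right) = -957$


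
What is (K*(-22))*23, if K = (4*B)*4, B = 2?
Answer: -16192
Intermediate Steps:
K = 32 (K = (4*2)*4 = 8*4 = 32)
(K*(-22))*23 = (32*(-22))*23 = -704*23 = -16192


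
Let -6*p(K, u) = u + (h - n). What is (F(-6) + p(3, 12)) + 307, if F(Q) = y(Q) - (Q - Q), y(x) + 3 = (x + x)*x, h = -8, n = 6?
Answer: 1129/3 ≈ 376.33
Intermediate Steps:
p(K, u) = 7/3 - u/6 (p(K, u) = -(u + (-8 - 1*6))/6 = -(u + (-8 - 6))/6 = -(u - 14)/6 = -(-14 + u)/6 = 7/3 - u/6)
y(x) = -3 + 2*x² (y(x) = -3 + (x + x)*x = -3 + (2*x)*x = -3 + 2*x²)
F(Q) = -3 + 2*Q² (F(Q) = (-3 + 2*Q²) - (Q - Q) = (-3 + 2*Q²) - 1*0 = (-3 + 2*Q²) + 0 = -3 + 2*Q²)
(F(-6) + p(3, 12)) + 307 = ((-3 + 2*(-6)²) + (7/3 - ⅙*12)) + 307 = ((-3 + 2*36) + (7/3 - 2)) + 307 = ((-3 + 72) + ⅓) + 307 = (69 + ⅓) + 307 = 208/3 + 307 = 1129/3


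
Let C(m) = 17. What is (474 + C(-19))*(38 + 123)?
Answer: 79051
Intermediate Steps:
(474 + C(-19))*(38 + 123) = (474 + 17)*(38 + 123) = 491*161 = 79051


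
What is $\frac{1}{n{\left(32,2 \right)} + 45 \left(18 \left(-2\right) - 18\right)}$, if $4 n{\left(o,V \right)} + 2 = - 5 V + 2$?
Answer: $- \frac{2}{4865} \approx -0.0004111$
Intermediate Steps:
$n{\left(o,V \right)} = - \frac{5 V}{4}$ ($n{\left(o,V \right)} = - \frac{1}{2} + \frac{- 5 V + 2}{4} = - \frac{1}{2} + \frac{2 - 5 V}{4} = - \frac{1}{2} - \left(- \frac{1}{2} + \frac{5 V}{4}\right) = - \frac{5 V}{4}$)
$\frac{1}{n{\left(32,2 \right)} + 45 \left(18 \left(-2\right) - 18\right)} = \frac{1}{\left(- \frac{5}{4}\right) 2 + 45 \left(18 \left(-2\right) - 18\right)} = \frac{1}{- \frac{5}{2} + 45 \left(-36 - 18\right)} = \frac{1}{- \frac{5}{2} + 45 \left(-54\right)} = \frac{1}{- \frac{5}{2} - 2430} = \frac{1}{- \frac{4865}{2}} = - \frac{2}{4865}$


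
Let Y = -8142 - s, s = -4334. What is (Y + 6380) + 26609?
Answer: 29181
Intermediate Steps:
Y = -3808 (Y = -8142 - 1*(-4334) = -8142 + 4334 = -3808)
(Y + 6380) + 26609 = (-3808 + 6380) + 26609 = 2572 + 26609 = 29181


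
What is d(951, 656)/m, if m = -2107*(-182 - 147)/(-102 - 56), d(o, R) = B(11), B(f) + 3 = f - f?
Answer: 474/693203 ≈ 0.00068378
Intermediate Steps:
B(f) = -3 (B(f) = -3 + (f - f) = -3 + 0 = -3)
d(o, R) = -3
m = -693203/158 (m = -(-693203)/(-158) = -(-693203)*(-1)/158 = -2107*329/158 = -693203/158 ≈ -4387.4)
d(951, 656)/m = -3/(-693203/158) = -3*(-158/693203) = 474/693203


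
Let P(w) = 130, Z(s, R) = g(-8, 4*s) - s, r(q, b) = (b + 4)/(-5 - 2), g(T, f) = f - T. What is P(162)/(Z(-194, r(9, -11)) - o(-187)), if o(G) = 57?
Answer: -130/631 ≈ -0.20602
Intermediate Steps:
r(q, b) = -4/7 - b/7 (r(q, b) = (4 + b)/(-7) = (4 + b)*(-⅐) = -4/7 - b/7)
Z(s, R) = 8 + 3*s (Z(s, R) = (4*s - 1*(-8)) - s = (4*s + 8) - s = (8 + 4*s) - s = 8 + 3*s)
P(162)/(Z(-194, r(9, -11)) - o(-187)) = 130/((8 + 3*(-194)) - 1*57) = 130/((8 - 582) - 57) = 130/(-574 - 57) = 130/(-631) = 130*(-1/631) = -130/631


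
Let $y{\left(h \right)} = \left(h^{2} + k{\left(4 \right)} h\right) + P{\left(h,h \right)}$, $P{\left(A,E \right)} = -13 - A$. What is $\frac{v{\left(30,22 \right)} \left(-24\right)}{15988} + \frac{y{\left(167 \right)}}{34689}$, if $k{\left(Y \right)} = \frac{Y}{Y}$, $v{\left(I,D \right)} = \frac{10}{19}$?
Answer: $\frac{704968576}{878128909} \approx 0.80281$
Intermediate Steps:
$v{\left(I,D \right)} = \frac{10}{19}$ ($v{\left(I,D \right)} = 10 \cdot \frac{1}{19} = \frac{10}{19}$)
$k{\left(Y \right)} = 1$
$y{\left(h \right)} = -13 + h^{2}$ ($y{\left(h \right)} = \left(h^{2} + 1 h\right) - \left(13 + h\right) = \left(h^{2} + h\right) - \left(13 + h\right) = \left(h + h^{2}\right) - \left(13 + h\right) = -13 + h^{2}$)
$\frac{v{\left(30,22 \right)} \left(-24\right)}{15988} + \frac{y{\left(167 \right)}}{34689} = \frac{\frac{10}{19} \left(-24\right)}{15988} + \frac{-13 + 167^{2}}{34689} = \left(- \frac{240}{19}\right) \frac{1}{15988} + \left(-13 + 27889\right) \frac{1}{34689} = - \frac{60}{75943} + 27876 \cdot \frac{1}{34689} = - \frac{60}{75943} + \frac{9292}{11563} = \frac{704968576}{878128909}$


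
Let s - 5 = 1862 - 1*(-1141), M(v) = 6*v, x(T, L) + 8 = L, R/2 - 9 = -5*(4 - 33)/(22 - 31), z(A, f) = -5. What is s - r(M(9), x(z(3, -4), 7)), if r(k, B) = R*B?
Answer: 26944/9 ≈ 2993.8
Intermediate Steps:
R = -128/9 (R = 18 + 2*(-5*(4 - 33)/(22 - 31)) = 18 + 2*(-5/((-9/(-29)))) = 18 + 2*(-5/((-9*(-1/29)))) = 18 + 2*(-5/9/29) = 18 + 2*(-5*29/9) = 18 + 2*(-145/9) = 18 - 290/9 = -128/9 ≈ -14.222)
x(T, L) = -8 + L
r(k, B) = -128*B/9
s = 3008 (s = 5 + (1862 - 1*(-1141)) = 5 + (1862 + 1141) = 5 + 3003 = 3008)
s - r(M(9), x(z(3, -4), 7)) = 3008 - (-128)*(-8 + 7)/9 = 3008 - (-128)*(-1)/9 = 3008 - 1*128/9 = 3008 - 128/9 = 26944/9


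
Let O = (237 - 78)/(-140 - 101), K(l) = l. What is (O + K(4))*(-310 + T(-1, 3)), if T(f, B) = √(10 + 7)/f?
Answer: -249550/241 - 805*√17/241 ≈ -1049.3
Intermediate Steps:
O = -159/241 (O = 159/(-241) = 159*(-1/241) = -159/241 ≈ -0.65975)
T(f, B) = √17/f
(O + K(4))*(-310 + T(-1, 3)) = (-159/241 + 4)*(-310 + √17/(-1)) = 805*(-310 + √17*(-1))/241 = 805*(-310 - √17)/241 = -249550/241 - 805*√17/241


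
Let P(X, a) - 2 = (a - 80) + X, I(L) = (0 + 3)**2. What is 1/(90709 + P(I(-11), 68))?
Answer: 1/90708 ≈ 1.1024e-5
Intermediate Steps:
I(L) = 9 (I(L) = 3**2 = 9)
P(X, a) = -78 + X + a (P(X, a) = 2 + ((a - 80) + X) = 2 + ((-80 + a) + X) = 2 + (-80 + X + a) = -78 + X + a)
1/(90709 + P(I(-11), 68)) = 1/(90709 + (-78 + 9 + 68)) = 1/(90709 - 1) = 1/90708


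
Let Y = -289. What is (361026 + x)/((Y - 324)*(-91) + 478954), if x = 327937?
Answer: 688963/534737 ≈ 1.2884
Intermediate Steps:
(361026 + x)/((Y - 324)*(-91) + 478954) = (361026 + 327937)/((-289 - 324)*(-91) + 478954) = 688963/(-613*(-91) + 478954) = 688963/(55783 + 478954) = 688963/534737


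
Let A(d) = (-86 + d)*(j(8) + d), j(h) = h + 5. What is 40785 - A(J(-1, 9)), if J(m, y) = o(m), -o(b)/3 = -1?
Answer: 42113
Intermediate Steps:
j(h) = 5 + h
o(b) = 3 (o(b) = -3*(-1) = 3)
J(m, y) = 3
A(d) = (-86 + d)*(13 + d) (A(d) = (-86 + d)*((5 + 8) + d) = (-86 + d)*(13 + d))
40785 - A(J(-1, 9)) = 40785 - (-1118 + 3² - 73*3) = 40785 - (-1118 + 9 - 219) = 40785 - 1*(-1328) = 40785 + 1328 = 42113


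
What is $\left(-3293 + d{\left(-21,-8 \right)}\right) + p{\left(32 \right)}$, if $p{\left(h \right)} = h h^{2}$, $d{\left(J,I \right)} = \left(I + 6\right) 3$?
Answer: $29469$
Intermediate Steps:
$d{\left(J,I \right)} = 18 + 3 I$ ($d{\left(J,I \right)} = \left(6 + I\right) 3 = 18 + 3 I$)
$p{\left(h \right)} = h^{3}$
$\left(-3293 + d{\left(-21,-8 \right)}\right) + p{\left(32 \right)} = \left(-3293 + \left(18 + 3 \left(-8\right)\right)\right) + 32^{3} = \left(-3293 + \left(18 - 24\right)\right) + 32768 = \left(-3293 - 6\right) + 32768 = -3299 + 32768 = 29469$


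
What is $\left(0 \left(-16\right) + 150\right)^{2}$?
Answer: $22500$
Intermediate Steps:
$\left(0 \left(-16\right) + 150\right)^{2} = \left(0 + 150\right)^{2} = 150^{2} = 22500$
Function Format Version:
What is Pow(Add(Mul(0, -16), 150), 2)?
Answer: 22500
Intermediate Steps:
Pow(Add(Mul(0, -16), 150), 2) = Pow(Add(0, 150), 2) = Pow(150, 2) = 22500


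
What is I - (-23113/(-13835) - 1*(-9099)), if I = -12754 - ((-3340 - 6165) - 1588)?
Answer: -148887713/13835 ≈ -10762.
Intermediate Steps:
I = -1661 (I = -12754 - (-9505 - 1588) = -12754 - 1*(-11093) = -12754 + 11093 = -1661)
I - (-23113/(-13835) - 1*(-9099)) = -1661 - (-23113/(-13835) - 1*(-9099)) = -1661 - (-23113*(-1/13835) + 9099) = -1661 - (23113/13835 + 9099) = -1661 - 1*125907778/13835 = -1661 - 125907778/13835 = -148887713/13835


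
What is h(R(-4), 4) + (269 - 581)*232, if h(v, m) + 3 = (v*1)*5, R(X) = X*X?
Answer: -72307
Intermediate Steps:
R(X) = X²
h(v, m) = -3 + 5*v (h(v, m) = -3 + (v*1)*5 = -3 + v*5 = -3 + 5*v)
h(R(-4), 4) + (269 - 581)*232 = (-3 + 5*(-4)²) + (269 - 581)*232 = (-3 + 5*16) - 312*232 = (-3 + 80) - 72384 = 77 - 72384 = -72307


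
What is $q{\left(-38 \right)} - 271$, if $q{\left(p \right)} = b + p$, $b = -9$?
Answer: $-318$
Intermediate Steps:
$q{\left(p \right)} = -9 + p$
$q{\left(-38 \right)} - 271 = \left(-9 - 38\right) - 271 = -47 - 271 = -318$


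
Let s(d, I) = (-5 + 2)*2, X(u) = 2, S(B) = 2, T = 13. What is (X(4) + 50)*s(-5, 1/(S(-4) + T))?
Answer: -312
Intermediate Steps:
s(d, I) = -6 (s(d, I) = -3*2 = -6)
(X(4) + 50)*s(-5, 1/(S(-4) + T)) = (2 + 50)*(-6) = 52*(-6) = -312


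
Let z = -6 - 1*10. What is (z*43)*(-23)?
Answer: 15824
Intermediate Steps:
z = -16 (z = -6 - 10 = -16)
(z*43)*(-23) = -16*43*(-23) = -688*(-23) = 15824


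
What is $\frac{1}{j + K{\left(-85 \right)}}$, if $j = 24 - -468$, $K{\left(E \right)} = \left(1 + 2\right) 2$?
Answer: $\frac{1}{498} \approx 0.002008$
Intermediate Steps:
$K{\left(E \right)} = 6$ ($K{\left(E \right)} = 3 \cdot 2 = 6$)
$j = 492$ ($j = 24 + 468 = 492$)
$\frac{1}{j + K{\left(-85 \right)}} = \frac{1}{492 + 6} = \frac{1}{498}$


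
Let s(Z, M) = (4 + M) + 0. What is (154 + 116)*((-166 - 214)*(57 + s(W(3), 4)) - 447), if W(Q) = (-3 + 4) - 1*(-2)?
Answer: -6789690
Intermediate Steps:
W(Q) = 3 (W(Q) = 1 + 2 = 3)
s(Z, M) = 4 + M
(154 + 116)*((-166 - 214)*(57 + s(W(3), 4)) - 447) = (154 + 116)*((-166 - 214)*(57 + (4 + 4)) - 447) = 270*(-380*(57 + 8) - 447) = 270*(-380*65 - 447) = 270*(-24700 - 447) = 270*(-25147) = -6789690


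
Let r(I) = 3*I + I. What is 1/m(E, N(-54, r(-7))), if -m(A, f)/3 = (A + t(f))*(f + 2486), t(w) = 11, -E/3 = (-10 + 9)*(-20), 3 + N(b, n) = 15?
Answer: 1/367206 ≈ 2.7233e-6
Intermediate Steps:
r(I) = 4*I
N(b, n) = 12 (N(b, n) = -3 + 15 = 12)
E = -60 (E = -3*(-10 + 9)*(-20) = -(-3)*(-20) = -3*20 = -60)
m(A, f) = -3*(11 + A)*(2486 + f) (m(A, f) = -3*(A + 11)*(f + 2486) = -3*(11 + A)*(2486 + f))
1/m(E, N(-54, r(-7))) = 1/(-82038 - 7458*(-60) - 33*12 - 3*(-60)*12) = 1/(-82038 + 447480 - 396 + 2160) = 1/367206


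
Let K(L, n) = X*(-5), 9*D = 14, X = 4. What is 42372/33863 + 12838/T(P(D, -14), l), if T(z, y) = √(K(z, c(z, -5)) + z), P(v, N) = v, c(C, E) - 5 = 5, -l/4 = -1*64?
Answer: 42372/33863 - 19257*I*√166/83 ≈ 1.2513 - 2989.3*I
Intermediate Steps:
D = 14/9 (D = (⅑)*14 = 14/9 ≈ 1.5556)
l = 256 (l = -(-4)*64 = -4*(-64) = 256)
c(C, E) = 10 (c(C, E) = 5 + 5 = 10)
K(L, n) = -20 (K(L, n) = 4*(-5) = -20)
T(z, y) = √(-20 + z)
42372/33863 + 12838/T(P(D, -14), l) = 42372/33863 + 12838/(√(-20 + 14/9)) = 42372*(1/33863) + 12838/(√(-166/9)) = 42372/33863 + 12838/((I*√166/3)) = 42372/33863 + 12838*(-3*I*√166/166) = 42372/33863 - 19257*I*√166/83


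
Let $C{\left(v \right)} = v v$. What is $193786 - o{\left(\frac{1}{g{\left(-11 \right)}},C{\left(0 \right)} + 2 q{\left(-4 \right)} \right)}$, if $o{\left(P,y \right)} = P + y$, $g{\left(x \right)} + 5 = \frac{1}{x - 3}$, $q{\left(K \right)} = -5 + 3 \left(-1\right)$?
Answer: $\frac{13759956}{71} \approx 1.938 \cdot 10^{5}$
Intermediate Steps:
$C{\left(v \right)} = v^{2}$
$q{\left(K \right)} = -8$ ($q{\left(K \right)} = -5 - 3 = -8$)
$g{\left(x \right)} = -5 + \frac{1}{-3 + x}$ ($g{\left(x \right)} = -5 + \frac{1}{x - 3} = -5 + \frac{1}{-3 + x}$)
$193786 - o{\left(\frac{1}{g{\left(-11 \right)}},C{\left(0 \right)} + 2 q{\left(-4 \right)} \right)} = 193786 - \left(\frac{1}{\frac{1}{-3 - 11} \left(16 - -55\right)} + \left(0^{2} + 2 \left(-8\right)\right)\right) = 193786 - \left(\frac{1}{\frac{1}{-14} \left(16 + 55\right)} + \left(0 - 16\right)\right) = 193786 - \left(\frac{1}{\left(- \frac{1}{14}\right) 71} - 16\right) = 193786 - \left(\frac{1}{- \frac{71}{14}} - 16\right) = 193786 - \left(- \frac{14}{71} - 16\right) = 193786 - - \frac{1150}{71} = 193786 + \frac{1150}{71} = \frac{13759956}{71}$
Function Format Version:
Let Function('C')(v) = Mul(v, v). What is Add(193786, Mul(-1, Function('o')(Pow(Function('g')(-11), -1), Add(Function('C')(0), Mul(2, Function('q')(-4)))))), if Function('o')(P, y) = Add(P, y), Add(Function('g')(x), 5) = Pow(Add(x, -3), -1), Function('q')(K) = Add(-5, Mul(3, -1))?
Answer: Rational(13759956, 71) ≈ 1.9380e+5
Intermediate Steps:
Function('C')(v) = Pow(v, 2)
Function('q')(K) = -8 (Function('q')(K) = Add(-5, -3) = -8)
Function('g')(x) = Add(-5, Pow(Add(-3, x), -1)) (Function('g')(x) = Add(-5, Pow(Add(x, -3), -1)) = Add(-5, Pow(Add(-3, x), -1)))
Add(193786, Mul(-1, Function('o')(Pow(Function('g')(-11), -1), Add(Function('C')(0), Mul(2, Function('q')(-4)))))) = Add(193786, Mul(-1, Add(Pow(Mul(Pow(Add(-3, -11), -1), Add(16, Mul(-5, -11))), -1), Add(Pow(0, 2), Mul(2, -8))))) = Add(193786, Mul(-1, Add(Pow(Mul(Pow(-14, -1), Add(16, 55)), -1), Add(0, -16)))) = Add(193786, Mul(-1, Add(Pow(Mul(Rational(-1, 14), 71), -1), -16))) = Add(193786, Mul(-1, Add(Pow(Rational(-71, 14), -1), -16))) = Add(193786, Mul(-1, Add(Rational(-14, 71), -16))) = Add(193786, Mul(-1, Rational(-1150, 71))) = Add(193786, Rational(1150, 71)) = Rational(13759956, 71)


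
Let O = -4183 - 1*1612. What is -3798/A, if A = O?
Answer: 3798/5795 ≈ 0.65539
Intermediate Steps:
O = -5795 (O = -4183 - 1612 = -5795)
A = -5795
-3798/A = -3798/(-5795) = -3798*(-1/5795) = 3798/5795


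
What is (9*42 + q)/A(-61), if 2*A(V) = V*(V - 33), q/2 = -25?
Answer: 328/2867 ≈ 0.11441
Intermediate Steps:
q = -50 (q = 2*(-25) = -50)
A(V) = V*(-33 + V)/2 (A(V) = (V*(V - 33))/2 = (V*(-33 + V))/2 = V*(-33 + V)/2)
(9*42 + q)/A(-61) = (9*42 - 50)/(((½)*(-61)*(-33 - 61))) = (378 - 50)/(((½)*(-61)*(-94))) = 328/2867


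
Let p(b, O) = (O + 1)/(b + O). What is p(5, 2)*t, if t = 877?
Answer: 2631/7 ≈ 375.86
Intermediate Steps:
p(b, O) = (1 + O)/(O + b)
p(5, 2)*t = ((1 + 2)/(2 + 5))*877 = (3/7)*877 = 2631/7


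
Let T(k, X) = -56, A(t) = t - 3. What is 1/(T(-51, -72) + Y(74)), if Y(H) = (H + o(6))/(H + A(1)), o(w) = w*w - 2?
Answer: -2/109 ≈ -0.018349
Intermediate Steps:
A(t) = -3 + t
o(w) = -2 + w**2 (o(w) = w**2 - 2 = -2 + w**2)
Y(H) = (34 + H)/(-2 + H) (Y(H) = (H + (-2 + 6**2))/(H + (-3 + 1)) = (H + (-2 + 36))/(H - 2) = (H + 34)/(-2 + H) = (34 + H)/(-2 + H))
1/(T(-51, -72) + Y(74)) = 1/(-56 + (34 + 74)/(-2 + 74)) = 1/(-56 + 108/72) = 1/(-56 + (1/72)*108) = 1/(-56 + 3/2) = 1/(-109/2) = -2/109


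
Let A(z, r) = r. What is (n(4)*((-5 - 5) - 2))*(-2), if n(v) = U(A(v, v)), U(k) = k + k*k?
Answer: 480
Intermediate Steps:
U(k) = k + k²
n(v) = v*(1 + v)
(n(4)*((-5 - 5) - 2))*(-2) = ((4*(1 + 4))*((-5 - 5) - 2))*(-2) = ((4*5)*(-10 - 2))*(-2) = (20*(-12))*(-2) = -240*(-2) = 480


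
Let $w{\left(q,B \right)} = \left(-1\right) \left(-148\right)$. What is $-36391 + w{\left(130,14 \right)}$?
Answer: $-36243$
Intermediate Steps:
$w{\left(q,B \right)} = 148$
$-36391 + w{\left(130,14 \right)} = -36391 + 148 = -36243$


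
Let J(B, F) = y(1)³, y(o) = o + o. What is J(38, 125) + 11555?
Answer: 11563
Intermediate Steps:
y(o) = 2*o
J(B, F) = 8 (J(B, F) = (2*1)³ = 2³ = 8)
J(38, 125) + 11555 = 8 + 11555 = 11563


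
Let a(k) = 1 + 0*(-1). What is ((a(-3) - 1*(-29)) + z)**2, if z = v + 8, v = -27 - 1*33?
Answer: 484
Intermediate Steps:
v = -60 (v = -27 - 33 = -60)
a(k) = 1 (a(k) = 1 + 0 = 1)
z = -52 (z = -60 + 8 = -52)
((a(-3) - 1*(-29)) + z)**2 = ((1 - 1*(-29)) - 52)**2 = ((1 + 29) - 52)**2 = (30 - 52)**2 = (-22)**2 = 484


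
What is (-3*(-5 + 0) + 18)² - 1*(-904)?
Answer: 1993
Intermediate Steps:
(-3*(-5 + 0) + 18)² - 1*(-904) = (-3*(-5) + 18)² + 904 = (15 + 18)² + 904 = 33² + 904 = 1089 + 904 = 1993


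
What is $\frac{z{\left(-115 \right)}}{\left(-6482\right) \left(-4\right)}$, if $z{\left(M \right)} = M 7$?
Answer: $- \frac{115}{3704} \approx -0.031048$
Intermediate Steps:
$z{\left(M \right)} = 7 M$
$\frac{z{\left(-115 \right)}}{\left(-6482\right) \left(-4\right)} = \frac{7 \left(-115\right)}{\left(-6482\right) \left(-4\right)} = - \frac{805}{25928} = \left(-805\right) \frac{1}{25928} = - \frac{115}{3704}$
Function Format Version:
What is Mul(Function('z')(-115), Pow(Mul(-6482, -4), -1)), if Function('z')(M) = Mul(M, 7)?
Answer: Rational(-115, 3704) ≈ -0.031048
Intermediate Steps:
Function('z')(M) = Mul(7, M)
Mul(Function('z')(-115), Pow(Mul(-6482, -4), -1)) = Mul(Mul(7, -115), Pow(Mul(-6482, -4), -1)) = Mul(-805, Pow(25928, -1)) = Mul(-805, Rational(1, 25928)) = Rational(-115, 3704)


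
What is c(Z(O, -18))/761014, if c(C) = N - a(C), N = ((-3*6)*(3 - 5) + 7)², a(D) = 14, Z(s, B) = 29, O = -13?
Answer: 1835/761014 ≈ 0.0024113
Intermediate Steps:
N = 1849 (N = (-18*(-2) + 7)² = (36 + 7)² = 43² = 1849)
c(C) = 1835 (c(C) = 1849 - 1*14 = 1849 - 14 = 1835)
c(Z(O, -18))/761014 = 1835/761014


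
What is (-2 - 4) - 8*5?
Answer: -46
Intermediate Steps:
(-2 - 4) - 8*5 = -6 - 40 = -46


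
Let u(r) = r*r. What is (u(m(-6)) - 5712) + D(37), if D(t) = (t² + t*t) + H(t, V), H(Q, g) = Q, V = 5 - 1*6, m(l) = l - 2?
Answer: -2873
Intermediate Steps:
m(l) = -2 + l
u(r) = r²
V = -1 (V = 5 - 6 = -1)
D(t) = t + 2*t² (D(t) = (t² + t*t) + t = (t² + t²) + t = 2*t² + t = t + 2*t²)
(u(m(-6)) - 5712) + D(37) = ((-2 - 6)² - 5712) + 37*(1 + 2*37) = ((-8)² - 5712) + 37*(1 + 74) = (64 - 5712) + 37*75 = -5648 + 2775 = -2873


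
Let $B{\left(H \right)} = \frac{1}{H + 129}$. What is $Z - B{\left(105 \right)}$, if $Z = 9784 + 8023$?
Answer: $\frac{4166837}{234} \approx 17807.0$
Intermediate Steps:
$B{\left(H \right)} = \frac{1}{129 + H}$
$Z = 17807$
$Z - B{\left(105 \right)} = 17807 - \frac{1}{129 + 105} = 17807 - \frac{1}{234} = \frac{4166837}{234}$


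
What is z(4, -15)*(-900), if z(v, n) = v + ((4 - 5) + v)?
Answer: -6300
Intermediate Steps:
z(v, n) = -1 + 2*v (z(v, n) = v + (-1 + v) = -1 + 2*v)
z(4, -15)*(-900) = (-1 + 2*4)*(-900) = (-1 + 8)*(-900) = 7*(-900) = -6300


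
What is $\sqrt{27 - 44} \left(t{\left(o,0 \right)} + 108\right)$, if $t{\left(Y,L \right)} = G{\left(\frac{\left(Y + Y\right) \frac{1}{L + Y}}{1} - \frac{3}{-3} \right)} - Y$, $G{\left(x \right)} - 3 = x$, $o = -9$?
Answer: $123 i \sqrt{17} \approx 507.14 i$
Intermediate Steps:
$G{\left(x \right)} = 3 + x$
$t{\left(Y,L \right)} = 4 - Y + \frac{2 Y}{L + Y}$ ($t{\left(Y,L \right)} = \left(3 + \left(\frac{\left(Y + Y\right) \frac{1}{L + Y}}{1} - \frac{3}{-3}\right)\right) - Y = \left(3 + \left(\frac{2 Y}{L + Y} 1 - -1\right)\right) - Y = \left(3 + \left(\frac{2 Y}{L + Y} 1 + 1\right)\right) - Y = \left(3 + \left(\frac{2 Y}{L + Y} + 1\right)\right) - Y = \left(3 + \left(1 + \frac{2 Y}{L + Y}\right)\right) - Y = \left(4 + \frac{2 Y}{L + Y}\right) - Y = 4 - Y + \frac{2 Y}{L + Y}$)
$\sqrt{27 - 44} \left(t{\left(o,0 \right)} + 108\right) = \sqrt{27 - 44} \left(\frac{0 + 3 \left(-9\right) + \left(3 - -9\right) \left(0 - 9\right)}{0 - 9} + 108\right) = \sqrt{-17} \left(\frac{0 - 27 + \left(3 + 9\right) \left(-9\right)}{-9} + 108\right) = i \sqrt{17} \left(- \frac{0 - 27 + 12 \left(-9\right)}{9} + 108\right) = i \sqrt{17} \left(- \frac{0 - 27 - 108}{9} + 108\right) = i \sqrt{17} \left(\left(- \frac{1}{9}\right) \left(-135\right) + 108\right) = i \sqrt{17} \left(15 + 108\right) = i \sqrt{17} \cdot 123 = 123 i \sqrt{17}$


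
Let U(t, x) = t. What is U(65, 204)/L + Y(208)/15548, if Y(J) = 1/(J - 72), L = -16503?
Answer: -137427817/34896055584 ≈ -0.0039382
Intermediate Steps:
Y(J) = 1/(-72 + J)
U(65, 204)/L + Y(208)/15548 = 65/(-16503) + 1/((-72 + 208)*15548) = 65*(-1/16503) + (1/15548)/136 = -65/16503 + (1/136)*(1/15548) = -65/16503 + 1/2114528 = -137427817/34896055584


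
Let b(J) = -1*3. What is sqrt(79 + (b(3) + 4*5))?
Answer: 4*sqrt(6) ≈ 9.7980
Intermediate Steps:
b(J) = -3
sqrt(79 + (b(3) + 4*5)) = sqrt(79 + (-3 + 4*5)) = sqrt(79 + (-3 + 20)) = sqrt(79 + 17) = sqrt(96) = 4*sqrt(6)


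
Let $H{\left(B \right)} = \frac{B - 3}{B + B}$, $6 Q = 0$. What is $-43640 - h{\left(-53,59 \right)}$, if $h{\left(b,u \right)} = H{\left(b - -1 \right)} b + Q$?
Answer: $- \frac{4535645}{104} \approx -43612.0$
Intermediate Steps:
$Q = 0$ ($Q = \frac{1}{6} \cdot 0 = 0$)
$H{\left(B \right)} = \frac{-3 + B}{2 B}$
$h{\left(b,u \right)} = \frac{b \left(-2 + b\right)}{2 \left(1 + b\right)}$ ($h{\left(b,u \right)} = \frac{-3 + \left(b - -1\right)}{2 \left(b - -1\right)} b + 0 = \frac{-3 + \left(b + 1\right)}{2 \left(b + 1\right)} b + 0 = \frac{-3 + \left(1 + b\right)}{2 \left(1 + b\right)} b + 0 = \frac{-2 + b}{2 \left(1 + b\right)} b + 0 = \frac{b \left(-2 + b\right)}{2 \left(1 + b\right)} + 0 = \frac{b \left(-2 + b\right)}{2 \left(1 + b\right)}$)
$-43640 - h{\left(-53,59 \right)} = -43640 - \frac{1}{2} \left(-53\right) \frac{1}{1 - 53} \left(-2 - 53\right) = -43640 - \frac{1}{2} \left(-53\right) \frac{1}{-52} \left(-55\right) = -43640 - \frac{1}{2} \left(-53\right) \left(- \frac{1}{52}\right) \left(-55\right) = -43640 - - \frac{2915}{104} = -43640 + \frac{2915}{104} = - \frac{4535645}{104}$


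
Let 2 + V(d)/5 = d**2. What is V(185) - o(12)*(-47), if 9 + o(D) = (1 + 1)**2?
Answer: 170880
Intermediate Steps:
o(D) = -5 (o(D) = -9 + (1 + 1)**2 = -9 + 2**2 = -9 + 4 = -5)
V(d) = -10 + 5*d**2
V(185) - o(12)*(-47) = (-10 + 5*185**2) - (-5)*(-47) = (-10 + 5*34225) - 1*235 = (-10 + 171125) - 235 = 171115 - 235 = 170880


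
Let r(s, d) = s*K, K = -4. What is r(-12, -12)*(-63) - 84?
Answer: -3108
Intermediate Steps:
r(s, d) = -4*s (r(s, d) = s*(-4) = -4*s)
r(-12, -12)*(-63) - 84 = -4*(-12)*(-63) - 84 = 48*(-63) - 84 = -3024 - 84 = -3108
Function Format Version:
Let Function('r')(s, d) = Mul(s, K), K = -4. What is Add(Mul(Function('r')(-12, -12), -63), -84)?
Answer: -3108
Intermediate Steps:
Function('r')(s, d) = Mul(-4, s) (Function('r')(s, d) = Mul(s, -4) = Mul(-4, s))
Add(Mul(Function('r')(-12, -12), -63), -84) = Add(Mul(Mul(-4, -12), -63), -84) = Add(Mul(48, -63), -84) = Add(-3024, -84) = -3108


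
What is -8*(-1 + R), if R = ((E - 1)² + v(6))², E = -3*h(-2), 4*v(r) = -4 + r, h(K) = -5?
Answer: -308890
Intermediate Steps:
v(r) = -1 + r/4 (v(r) = (-4 + r)/4 = -1 + r/4)
E = 15 (E = -3*(-5) = 15)
R = 154449/4 (R = ((15 - 1)² + (-1 + (¼)*6))² = (14² + (-1 + 3/2))² = (196 + ½)² = (393/2)² = 154449/4 ≈ 38612.)
-8*(-1 + R) = -8*(-1 + 154449/4) = -8*154445/4 = -308890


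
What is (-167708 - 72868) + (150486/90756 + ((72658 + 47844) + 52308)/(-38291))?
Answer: -12667344239555/52653606 ≈ -2.4058e+5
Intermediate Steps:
(-167708 - 72868) + (150486/90756 + ((72658 + 47844) + 52308)/(-38291)) = -240576 + (150486*(1/90756) + (120502 + 52308)*(-1/38291)) = -240576 + (25081/15126 + 172810*(-1/38291)) = -240576 + (25081/15126 - 15710/3481) = -240576 - 150322499/52653606 = -12667344239555/52653606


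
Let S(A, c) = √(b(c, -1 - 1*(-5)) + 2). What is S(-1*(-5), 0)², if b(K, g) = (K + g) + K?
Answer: 6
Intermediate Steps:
b(K, g) = g + 2*K
S(A, c) = √(6 + 2*c) (S(A, c) = √(((-1 - 1*(-5)) + 2*c) + 2) = √(((-1 + 5) + 2*c) + 2) = √((4 + 2*c) + 2) = √(6 + 2*c))
S(-1*(-5), 0)² = (√(6 + 2*0))² = (√(6 + 0))² = (√6)² = 6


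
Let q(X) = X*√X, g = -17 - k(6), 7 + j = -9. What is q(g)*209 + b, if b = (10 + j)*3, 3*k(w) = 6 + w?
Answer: -18 - 4389*I*√21 ≈ -18.0 - 20113.0*I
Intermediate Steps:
k(w) = 2 + w/3 (k(w) = (6 + w)/3 = 2 + w/3)
j = -16 (j = -7 - 9 = -16)
g = -21 (g = -17 - (2 + (⅓)*6) = -17 - (2 + 2) = -17 - 1*4 = -17 - 4 = -21)
q(X) = X^(3/2)
b = -18 (b = (10 - 16)*3 = -6*3 = -18)
q(g)*209 + b = (-21)^(3/2)*209 - 18 = -21*I*√21*209 - 18 = -4389*I*√21 - 18 = -18 - 4389*I*√21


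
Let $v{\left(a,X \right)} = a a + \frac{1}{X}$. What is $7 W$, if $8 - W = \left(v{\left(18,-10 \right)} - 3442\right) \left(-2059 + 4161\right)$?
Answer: $\frac{229398897}{5} \approx 4.588 \cdot 10^{7}$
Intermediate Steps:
$v{\left(a,X \right)} = \frac{1}{X} + a^{2}$ ($v{\left(a,X \right)} = a^{2} + \frac{1}{X} = \frac{1}{X} + a^{2}$)
$W = \frac{32771271}{5}$ ($W = 8 - \left(\left(\frac{1}{-10} + 18^{2}\right) - 3442\right) \left(-2059 + 4161\right) = 8 - \left(\left(- \frac{1}{10} + 324\right) - 3442\right) 2102 = 8 - \left(\frac{3239}{10} - 3442\right) 2102 = 8 - \left(- \frac{31181}{10}\right) 2102 = 8 - - \frac{32771231}{5} = 8 + \frac{32771231}{5} = \frac{32771271}{5} \approx 6.5543 \cdot 10^{6}$)
$7 W = 7 \cdot \frac{32771271}{5} = \frac{229398897}{5}$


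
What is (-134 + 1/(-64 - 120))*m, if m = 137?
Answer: -3378009/184 ≈ -18359.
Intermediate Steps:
(-134 + 1/(-64 - 120))*m = (-134 + 1/(-64 - 120))*137 = (-134 + 1/(-184))*137 = (-134 - 1/184)*137 = -24657/184*137 = -3378009/184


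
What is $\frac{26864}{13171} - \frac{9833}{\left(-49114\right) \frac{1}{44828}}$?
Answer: $\frac{2903506768650}{323440247} \approx 8977.0$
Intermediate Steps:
$\frac{26864}{13171} - \frac{9833}{\left(-49114\right) \frac{1}{44828}} = 26864 \cdot \frac{1}{13171} - \frac{9833}{\left(-49114\right) \frac{1}{44828}} = \frac{26864}{13171} - \frac{9833}{- \frac{24557}{22414}} = \frac{26864}{13171} - - \frac{220396862}{24557} = \frac{26864}{13171} + \frac{220396862}{24557} = \frac{2903506768650}{323440247}$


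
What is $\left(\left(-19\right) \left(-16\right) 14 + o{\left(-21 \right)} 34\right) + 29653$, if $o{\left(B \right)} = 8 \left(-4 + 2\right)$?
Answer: $33365$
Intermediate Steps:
$o{\left(B \right)} = -16$ ($o{\left(B \right)} = 8 \left(-2\right) = -16$)
$\left(\left(-19\right) \left(-16\right) 14 + o{\left(-21 \right)} 34\right) + 29653 = \left(\left(-19\right) \left(-16\right) 14 - 544\right) + 29653 = \left(304 \cdot 14 - 544\right) + 29653 = \left(4256 - 544\right) + 29653 = 3712 + 29653 = 33365$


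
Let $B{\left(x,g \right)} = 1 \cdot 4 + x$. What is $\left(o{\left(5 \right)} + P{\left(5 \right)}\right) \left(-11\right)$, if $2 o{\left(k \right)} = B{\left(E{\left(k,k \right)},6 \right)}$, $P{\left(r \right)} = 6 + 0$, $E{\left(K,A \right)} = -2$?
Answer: $-77$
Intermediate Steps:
$B{\left(x,g \right)} = 4 + x$
$P{\left(r \right)} = 6$
$o{\left(k \right)} = 1$ ($o{\left(k \right)} = \frac{4 - 2}{2} = \frac{1}{2} \cdot 2 = 1$)
$\left(o{\left(5 \right)} + P{\left(5 \right)}\right) \left(-11\right) = \left(1 + 6\right) \left(-11\right) = 7 \left(-11\right) = -77$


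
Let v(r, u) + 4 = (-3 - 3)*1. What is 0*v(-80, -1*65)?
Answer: 0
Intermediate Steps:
v(r, u) = -10 (v(r, u) = -4 + (-3 - 3)*1 = -4 - 6*1 = -4 - 6 = -10)
0*v(-80, -1*65) = 0*(-10) = 0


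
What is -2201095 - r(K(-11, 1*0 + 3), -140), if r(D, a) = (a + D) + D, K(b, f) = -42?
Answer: -2200871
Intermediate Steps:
r(D, a) = a + 2*D (r(D, a) = (D + a) + D = a + 2*D)
-2201095 - r(K(-11, 1*0 + 3), -140) = -2201095 - (-140 + 2*(-42)) = -2201095 - (-140 - 84) = -2201095 - 1*(-224) = -2201095 + 224 = -2200871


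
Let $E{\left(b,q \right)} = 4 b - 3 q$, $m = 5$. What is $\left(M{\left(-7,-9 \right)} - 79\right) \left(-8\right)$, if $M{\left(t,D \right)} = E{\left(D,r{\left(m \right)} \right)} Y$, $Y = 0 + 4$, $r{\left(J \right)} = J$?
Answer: $2264$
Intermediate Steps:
$E{\left(b,q \right)} = - 3 q + 4 b$
$Y = 4$
$M{\left(t,D \right)} = -60 + 16 D$ ($M{\left(t,D \right)} = \left(\left(-3\right) 5 + 4 D\right) 4 = \left(-15 + 4 D\right) 4 = -60 + 16 D$)
$\left(M{\left(-7,-9 \right)} - 79\right) \left(-8\right) = \left(\left(-60 + 16 \left(-9\right)\right) - 79\right) \left(-8\right) = \left(\left(-60 - 144\right) - 79\right) \left(-8\right) = \left(-204 - 79\right) \left(-8\right) = \left(-283\right) \left(-8\right) = 2264$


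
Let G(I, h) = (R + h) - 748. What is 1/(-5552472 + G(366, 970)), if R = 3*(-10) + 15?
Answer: -1/5552265 ≈ -1.8011e-7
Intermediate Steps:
R = -15 (R = -30 + 15 = -15)
G(I, h) = -763 + h (G(I, h) = (-15 + h) - 748 = -763 + h)
1/(-5552472 + G(366, 970)) = 1/(-5552472 + (-763 + 970)) = 1/(-5552472 + 207) = 1/(-5552265) = -1/5552265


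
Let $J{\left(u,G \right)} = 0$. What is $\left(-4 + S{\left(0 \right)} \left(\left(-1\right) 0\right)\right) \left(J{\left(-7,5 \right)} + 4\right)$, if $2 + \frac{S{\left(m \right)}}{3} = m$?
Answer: $-16$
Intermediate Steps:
$S{\left(m \right)} = -6 + 3 m$
$\left(-4 + S{\left(0 \right)} \left(\left(-1\right) 0\right)\right) \left(J{\left(-7,5 \right)} + 4\right) = \left(-4 + \left(-6 + 3 \cdot 0\right) \left(\left(-1\right) 0\right)\right) \left(0 + 4\right) = \left(-4 + \left(-6 + 0\right) 0\right) 4 = \left(-4 - 0\right) 4 = \left(-4 + 0\right) 4 = \left(-4\right) 4 = -16$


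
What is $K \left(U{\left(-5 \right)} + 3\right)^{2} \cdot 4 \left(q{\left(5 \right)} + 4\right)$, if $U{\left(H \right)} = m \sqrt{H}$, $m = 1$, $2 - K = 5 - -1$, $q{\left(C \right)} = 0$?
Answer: $-256 - 384 i \sqrt{5} \approx -256.0 - 858.65 i$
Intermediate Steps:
$K = -4$ ($K = 2 - \left(5 - -1\right) = 2 - \left(5 + 1\right) = 2 - 6 = -4$)
$U{\left(H \right)} = \sqrt{H}$ ($U{\left(H \right)} = 1 \sqrt{H} = \sqrt{H}$)
$K \left(U{\left(-5 \right)} + 3\right)^{2} \cdot 4 \left(q{\left(5 \right)} + 4\right) = - 4 \left(\sqrt{-5} + 3\right)^{2} \cdot 4 \left(0 + 4\right) = - 4 \left(i \sqrt{5} + 3\right)^{2} \cdot 4 \cdot 4 = - 4 \left(3 + i \sqrt{5}\right)^{2} \cdot 16 = - 64 \left(3 + i \sqrt{5}\right)^{2}$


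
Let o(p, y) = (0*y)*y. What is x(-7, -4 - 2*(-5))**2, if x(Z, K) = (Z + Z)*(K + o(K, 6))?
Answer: 7056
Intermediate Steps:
o(p, y) = 0 (o(p, y) = 0*y = 0)
x(Z, K) = 2*K*Z (x(Z, K) = (Z + Z)*(K + 0) = (2*Z)*K = 2*K*Z)
x(-7, -4 - 2*(-5))**2 = (2*(-4 - 2*(-5))*(-7))**2 = (2*(-4 + 10)*(-7))**2 = (2*6*(-7))**2 = (-84)**2 = 7056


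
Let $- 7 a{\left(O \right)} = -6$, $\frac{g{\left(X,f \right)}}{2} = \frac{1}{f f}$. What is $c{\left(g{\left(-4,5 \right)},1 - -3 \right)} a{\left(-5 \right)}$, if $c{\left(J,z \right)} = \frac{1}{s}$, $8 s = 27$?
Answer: $\frac{16}{63} \approx 0.25397$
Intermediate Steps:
$s = \frac{27}{8}$ ($s = \frac{1}{8} \cdot 27 = \frac{27}{8} \approx 3.375$)
$g{\left(X,f \right)} = \frac{2}{f^{2}}$ ($g{\left(X,f \right)} = \frac{2}{f f} = \frac{2}{f^{2}}$)
$a{\left(O \right)} = \frac{6}{7}$ ($a{\left(O \right)} = \left(- \frac{1}{7}\right) \left(-6\right) = \frac{6}{7}$)
$c{\left(J,z \right)} = \frac{8}{27}$ ($c{\left(J,z \right)} = \frac{1}{\frac{27}{8}} = \frac{8}{27}$)
$c{\left(g{\left(-4,5 \right)},1 - -3 \right)} a{\left(-5 \right)} = \frac{8}{27} \cdot \frac{6}{7} = \frac{16}{63}$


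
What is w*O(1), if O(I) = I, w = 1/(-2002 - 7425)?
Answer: -1/9427 ≈ -0.00010608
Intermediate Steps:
w = -1/9427 (w = 1/(-9427) = -1/9427 ≈ -0.00010608)
w*O(1) = -1/9427*1 = -1/9427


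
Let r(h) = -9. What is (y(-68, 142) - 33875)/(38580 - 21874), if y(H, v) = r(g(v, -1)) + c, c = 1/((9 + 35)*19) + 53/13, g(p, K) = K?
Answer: -368206991/181560808 ≈ -2.0280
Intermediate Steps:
c = 44321/10868 (c = (1/19)/44 + 53*(1/13) = (1/44)*(1/19) + 53/13 = 1/836 + 53/13 = 44321/10868 ≈ 4.0781)
y(H, v) = -53491/10868 (y(H, v) = -9 + 44321/10868 = -53491/10868)
(y(-68, 142) - 33875)/(38580 - 21874) = (-53491/10868 - 33875)/(38580 - 21874) = -368206991/10868/16706 = -368206991/10868*1/16706 = -368206991/181560808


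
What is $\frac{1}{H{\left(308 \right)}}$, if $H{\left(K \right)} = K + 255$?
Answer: $\frac{1}{563} \approx 0.0017762$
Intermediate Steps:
$H{\left(K \right)} = 255 + K$
$\frac{1}{H{\left(308 \right)}} = \frac{1}{255 + 308} = \frac{1}{563}$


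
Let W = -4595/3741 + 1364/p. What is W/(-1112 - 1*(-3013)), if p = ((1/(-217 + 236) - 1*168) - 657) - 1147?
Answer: -89704207/88817284449 ≈ -0.0010100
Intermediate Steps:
p = -37467/19 (p = ((1/19 - 168) - 657) - 1147 = (-3191/19 - 657) - 1147 = -15674/19 - 1147 = -37467/19 ≈ -1971.9)
W = -89704207/46721349 (W = -4595/3741 + 1364/(-37467/19) = -4595*1/3741 + 1364*(-19/37467) = -4595/3741 - 25916/37467 = -89704207/46721349 ≈ -1.9200)
W/(-1112 - 1*(-3013)) = -89704207/(46721349*(-1112 - 1*(-3013))) = -89704207/(46721349*(-1112 + 3013)) = -89704207/46721349/1901 = -89704207/46721349*1/1901 = -89704207/88817284449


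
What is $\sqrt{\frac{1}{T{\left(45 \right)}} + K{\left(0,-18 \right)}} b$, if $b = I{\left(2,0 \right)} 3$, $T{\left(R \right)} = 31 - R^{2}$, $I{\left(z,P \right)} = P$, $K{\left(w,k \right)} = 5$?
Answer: $0$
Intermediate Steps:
$b = 0$ ($b = 0 \cdot 3 = 0$)
$\sqrt{\frac{1}{T{\left(45 \right)}} + K{\left(0,-18 \right)}} b = \sqrt{\frac{1}{31 - 45^{2}} + 5} \cdot 0 = \sqrt{\frac{1}{31 - 2025} + 5} \cdot 0 = \sqrt{\frac{1}{-1994} + 5} \cdot 0 = \sqrt{- \frac{1}{1994} + 5} \cdot 0 = \sqrt{\frac{9969}{1994}} \cdot 0 = \frac{\sqrt{19878186}}{1994} \cdot 0 = 0$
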